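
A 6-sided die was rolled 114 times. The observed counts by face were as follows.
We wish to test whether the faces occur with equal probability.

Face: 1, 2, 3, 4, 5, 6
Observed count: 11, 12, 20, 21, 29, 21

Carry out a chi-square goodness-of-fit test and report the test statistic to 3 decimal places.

11.684

Expected count for each of the 6 categories: 114/6 = 19.
cat         O        E   (O−E)²/E
1          11       19     3.3684
2          12       19     2.5789
3          20       19     0.0526
4          21       19     0.2105
5          29       19     5.2632
6          21       19     0.2105
Sum = 11.684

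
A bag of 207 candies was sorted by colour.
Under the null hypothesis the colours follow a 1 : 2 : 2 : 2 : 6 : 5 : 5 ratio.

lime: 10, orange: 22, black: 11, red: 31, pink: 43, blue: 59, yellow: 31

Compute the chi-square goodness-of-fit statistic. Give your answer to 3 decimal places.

Ratio total = 23. Expected counts: 207×1/23 = 9, 207×2/23 = 18, 207×2/23 = 18, 207×2/23 = 18, 207×6/23 = 54, 207×5/23 = 45, 207×5/23 = 45.
cat         O        E   (O−E)²/E
lime       10        9     0.1111
orange     22       18     0.8889
black      11       18     2.7222
red        31       18     9.3889
pink       43       54     2.2407
blue       59       45     4.3556
yellow     31       45     4.3556
Sum = 24.063

24.063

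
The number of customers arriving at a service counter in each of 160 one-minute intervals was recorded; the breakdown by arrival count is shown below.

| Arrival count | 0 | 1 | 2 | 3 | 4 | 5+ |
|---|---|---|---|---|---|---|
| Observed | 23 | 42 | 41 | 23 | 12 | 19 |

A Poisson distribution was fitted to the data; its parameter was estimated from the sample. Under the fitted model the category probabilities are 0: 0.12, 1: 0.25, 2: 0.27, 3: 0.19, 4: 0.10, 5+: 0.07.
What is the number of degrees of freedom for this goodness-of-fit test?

There are k = 6 categories and 1 parameter estimated from the data, so df = 6 − 1 − 1 = 4.

4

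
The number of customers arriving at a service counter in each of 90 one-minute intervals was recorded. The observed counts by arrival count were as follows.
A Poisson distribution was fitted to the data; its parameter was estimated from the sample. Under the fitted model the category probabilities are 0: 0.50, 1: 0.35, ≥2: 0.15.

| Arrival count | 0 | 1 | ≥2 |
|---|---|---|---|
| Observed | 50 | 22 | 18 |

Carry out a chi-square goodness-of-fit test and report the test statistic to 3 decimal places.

Expected counts E_i = n·p_i: 90×0.50 = 45, 90×0.35 = 31.5, 90×0.15 = 13.5.
0: (50 − 45)²/45 = 25/45 = 0.5556
1: (22 − 31.5)²/31.5 = 90.25/31.5 = 2.8651
≥2: (18 − 13.5)²/13.5 = 20.25/13.5 = 1.5000
Sum = 4.921

4.921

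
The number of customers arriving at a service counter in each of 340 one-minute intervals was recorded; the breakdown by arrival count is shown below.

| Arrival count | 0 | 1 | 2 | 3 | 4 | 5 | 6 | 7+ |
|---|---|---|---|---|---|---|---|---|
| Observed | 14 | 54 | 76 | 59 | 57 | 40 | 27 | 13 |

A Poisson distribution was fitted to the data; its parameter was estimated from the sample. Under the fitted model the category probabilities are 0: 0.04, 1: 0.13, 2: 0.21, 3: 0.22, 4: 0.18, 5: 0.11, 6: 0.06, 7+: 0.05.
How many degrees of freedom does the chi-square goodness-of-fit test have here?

There are k = 8 categories and 1 parameter estimated from the data, so df = 8 − 1 − 1 = 6.

6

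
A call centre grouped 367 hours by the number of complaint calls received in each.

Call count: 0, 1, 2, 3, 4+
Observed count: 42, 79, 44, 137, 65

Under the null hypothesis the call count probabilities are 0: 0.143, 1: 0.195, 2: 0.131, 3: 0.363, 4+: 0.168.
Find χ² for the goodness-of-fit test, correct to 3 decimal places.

Expected counts E_i = n·p_i: 367×0.143 = 52.481, 367×0.195 = 71.565, 367×0.131 = 48.077, 367×0.363 = 133.221, 367×0.168 = 61.656.
χ² = (42−52.481)²/52.481 + (79−71.565)²/71.565 + (44−48.077)²/48.077 + (137−133.221)²/133.221 + (65−61.656)²/61.656
   = 2.0932 + 0.7724 + 0.3457 + 0.1072 + 0.1814
Sum = 3.500

3.500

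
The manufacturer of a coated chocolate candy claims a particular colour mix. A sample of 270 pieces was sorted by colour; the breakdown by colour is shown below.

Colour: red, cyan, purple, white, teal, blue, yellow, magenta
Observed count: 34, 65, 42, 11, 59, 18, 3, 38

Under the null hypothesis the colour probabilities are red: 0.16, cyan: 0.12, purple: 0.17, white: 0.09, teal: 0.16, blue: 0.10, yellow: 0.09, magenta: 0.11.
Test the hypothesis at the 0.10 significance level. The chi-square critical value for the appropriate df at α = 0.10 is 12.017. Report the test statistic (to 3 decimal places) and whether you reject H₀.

Expected counts E_i = n·p_i: 270×0.16 = 43.2, 270×0.12 = 32.4, 270×0.17 = 45.9, 270×0.09 = 24.3, 270×0.16 = 43.2, 270×0.10 = 27, 270×0.09 = 24.3, 270×0.11 = 29.7.
red: (34 − 43.2)²/43.2 = 84.64/43.2 = 1.9593
cyan: (65 − 32.4)²/32.4 = 1062.76/32.4 = 32.8012
purple: (42 − 45.9)²/45.9 = 15.21/45.9 = 0.3314
white: (11 − 24.3)²/24.3 = 176.89/24.3 = 7.2794
teal: (59 − 43.2)²/43.2 = 249.64/43.2 = 5.7787
blue: (18 − 27)²/27 = 81/27 = 3.0000
yellow: (3 − 24.3)²/24.3 = 453.69/24.3 = 18.6704
magenta: (38 − 29.7)²/29.7 = 68.89/29.7 = 2.3195
Sum = 72.140
df = 7. Since 72.140 > 12.017, we reject H₀.

72.140; reject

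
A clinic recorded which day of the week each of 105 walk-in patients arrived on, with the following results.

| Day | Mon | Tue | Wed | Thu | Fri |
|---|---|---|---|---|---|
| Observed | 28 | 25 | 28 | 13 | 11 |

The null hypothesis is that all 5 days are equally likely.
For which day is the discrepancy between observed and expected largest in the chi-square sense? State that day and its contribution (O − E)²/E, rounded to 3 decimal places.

Fri, 4.762

Expected count for each of the 5 categories: 105/5 = 21.
Mon: (28 − 21)²/21 = 49/21 = 2.3333
Tue: (25 − 21)²/21 = 16/21 = 0.7619
Wed: (28 − 21)²/21 = 49/21 = 2.3333
Thu: (13 − 21)²/21 = 64/21 = 3.0476
Fri: (11 − 21)²/21 = 100/21 = 4.7619
The largest term is for Fri: 4.762.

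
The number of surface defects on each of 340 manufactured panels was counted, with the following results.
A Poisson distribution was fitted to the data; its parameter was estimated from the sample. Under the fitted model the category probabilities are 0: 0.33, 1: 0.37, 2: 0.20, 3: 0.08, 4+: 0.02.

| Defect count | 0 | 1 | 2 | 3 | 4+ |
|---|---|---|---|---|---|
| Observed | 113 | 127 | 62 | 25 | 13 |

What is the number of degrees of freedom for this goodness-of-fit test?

3

There are k = 5 categories and 1 parameter estimated from the data, so df = 5 − 1 − 1 = 3.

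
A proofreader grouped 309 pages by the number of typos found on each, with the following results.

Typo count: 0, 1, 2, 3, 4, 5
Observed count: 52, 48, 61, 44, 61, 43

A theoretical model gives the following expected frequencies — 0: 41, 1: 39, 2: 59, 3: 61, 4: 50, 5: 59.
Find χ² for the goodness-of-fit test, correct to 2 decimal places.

0: (52 − 41)²/41 = 121/41 = 2.951
1: (48 − 39)²/39 = 81/39 = 2.077
2: (61 − 59)²/59 = 4/59 = 0.068
3: (44 − 61)²/61 = 289/61 = 4.738
4: (61 − 50)²/50 = 121/50 = 2.420
5: (43 − 59)²/59 = 256/59 = 4.339
Sum = 16.59

16.59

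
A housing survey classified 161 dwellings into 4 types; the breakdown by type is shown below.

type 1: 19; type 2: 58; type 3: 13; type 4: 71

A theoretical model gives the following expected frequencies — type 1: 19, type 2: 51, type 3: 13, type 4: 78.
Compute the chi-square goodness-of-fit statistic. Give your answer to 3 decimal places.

1.589

type 1: (19 − 19)²/19 = 0/19 = 0.0000
type 2: (58 − 51)²/51 = 49/51 = 0.9608
type 3: (13 − 13)²/13 = 0/13 = 0.0000
type 4: (71 − 78)²/78 = 49/78 = 0.6282
Sum = 1.589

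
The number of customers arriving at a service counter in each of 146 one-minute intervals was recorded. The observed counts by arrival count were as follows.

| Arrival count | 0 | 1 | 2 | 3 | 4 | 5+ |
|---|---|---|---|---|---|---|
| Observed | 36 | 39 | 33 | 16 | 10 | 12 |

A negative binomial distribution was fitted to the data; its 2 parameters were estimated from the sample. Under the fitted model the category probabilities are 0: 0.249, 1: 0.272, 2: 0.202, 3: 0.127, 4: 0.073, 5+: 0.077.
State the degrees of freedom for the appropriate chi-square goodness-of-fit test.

3

There are k = 6 categories and 2 parameters estimated from the data, so df = 6 − 1 − 2 = 3.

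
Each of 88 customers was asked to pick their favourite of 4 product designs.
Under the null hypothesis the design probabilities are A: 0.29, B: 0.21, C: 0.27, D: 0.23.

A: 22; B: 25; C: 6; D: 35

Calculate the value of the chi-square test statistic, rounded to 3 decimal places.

Expected counts E_i = n·p_i: 88×0.29 = 25.52, 88×0.21 = 18.48, 88×0.27 = 23.76, 88×0.23 = 20.24.
χ² = (22−25.52)²/25.52 + (25−18.48)²/18.48 + (6−23.76)²/23.76 + (35−20.24)²/20.24
   = 0.4855 + 2.3003 + 13.2752 + 10.7637
Sum = 26.825

26.825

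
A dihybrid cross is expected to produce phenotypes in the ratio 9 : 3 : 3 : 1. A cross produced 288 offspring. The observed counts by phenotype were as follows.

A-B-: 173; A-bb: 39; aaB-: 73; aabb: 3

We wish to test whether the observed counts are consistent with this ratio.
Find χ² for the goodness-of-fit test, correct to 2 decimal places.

Ratio total = 16. Expected counts: 288×9/16 = 162, 288×3/16 = 54, 288×3/16 = 54, 288×1/16 = 18.
χ² = (173−162)²/162 + (39−54)²/54 + (73−54)²/54 + (3−18)²/18
   = 0.747 + 4.167 + 6.685 + 12.500
Sum = 24.10

24.10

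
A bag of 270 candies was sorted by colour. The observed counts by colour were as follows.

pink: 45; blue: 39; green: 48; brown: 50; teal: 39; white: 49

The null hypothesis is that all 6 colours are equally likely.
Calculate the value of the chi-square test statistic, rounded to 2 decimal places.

2.71

Under H₀ each category has probability 1/6, so each expected count is 270/6 = 45.
χ² = (45−45)²/45 + (39−45)²/45 + (48−45)²/45 + (50−45)²/45 + (39−45)²/45 + (49−45)²/45
   = 0.000 + 0.800 + 0.200 + 0.556 + 0.800 + 0.356
Sum = 2.71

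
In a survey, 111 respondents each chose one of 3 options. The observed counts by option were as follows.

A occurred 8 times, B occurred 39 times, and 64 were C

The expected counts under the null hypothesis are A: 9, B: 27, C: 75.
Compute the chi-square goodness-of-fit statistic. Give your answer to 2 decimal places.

7.06

cat         O        E   (O−E)²/E
A           8        9      0.111
B          39       27      5.333
C          64       75      1.613
Sum = 7.06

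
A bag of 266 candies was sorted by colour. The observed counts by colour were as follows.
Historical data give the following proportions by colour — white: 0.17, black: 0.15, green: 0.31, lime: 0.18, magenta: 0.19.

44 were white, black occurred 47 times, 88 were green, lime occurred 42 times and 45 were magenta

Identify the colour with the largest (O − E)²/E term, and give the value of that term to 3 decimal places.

black, 1.263

Expected counts E_i = n·p_i: 266×0.17 = 45.22, 266×0.15 = 39.9, 266×0.31 = 82.46, 266×0.18 = 47.88, 266×0.19 = 50.54.
white: (44 − 45.22)²/45.22 = 1.4884/45.22 = 0.0329
black: (47 − 39.9)²/39.9 = 50.41/39.9 = 1.2634
green: (88 − 82.46)²/82.46 = 30.6916/82.46 = 0.3722
lime: (42 − 47.88)²/47.88 = 34.5744/47.88 = 0.7221
magenta: (45 − 50.54)²/50.54 = 30.6916/50.54 = 0.6073
The largest term is for black: 1.263.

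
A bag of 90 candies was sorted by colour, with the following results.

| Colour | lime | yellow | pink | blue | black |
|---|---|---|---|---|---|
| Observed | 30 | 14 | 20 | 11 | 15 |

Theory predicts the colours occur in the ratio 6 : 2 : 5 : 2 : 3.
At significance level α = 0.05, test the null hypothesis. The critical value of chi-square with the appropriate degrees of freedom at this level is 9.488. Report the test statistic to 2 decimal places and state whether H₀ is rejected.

Ratio total = 18. Expected counts: 90×6/18 = 30, 90×2/18 = 10, 90×5/18 = 25, 90×2/18 = 10, 90×3/18 = 15.
lime: (30 − 30)²/30 = 0/30 = 0.000
yellow: (14 − 10)²/10 = 16/10 = 1.600
pink: (20 − 25)²/25 = 25/25 = 1.000
blue: (11 − 10)²/10 = 1/10 = 0.100
black: (15 − 15)²/15 = 0/15 = 0.000
Sum = 2.70
df = 4. Since 2.70 < 9.488, we do not reject H₀.

2.70; do not reject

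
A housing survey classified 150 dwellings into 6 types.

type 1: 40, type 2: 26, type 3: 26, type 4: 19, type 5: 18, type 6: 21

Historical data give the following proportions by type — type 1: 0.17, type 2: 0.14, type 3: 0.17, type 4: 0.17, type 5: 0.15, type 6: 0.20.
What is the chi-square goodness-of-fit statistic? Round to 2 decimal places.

Expected counts E_i = n·p_i: 150×0.17 = 25.5, 150×0.14 = 21, 150×0.17 = 25.5, 150×0.17 = 25.5, 150×0.15 = 22.5, 150×0.20 = 30.
cat         O        E   (O−E)²/E
type 1     40     25.5      8.245
type 2     26       21      1.190
type 3     26     25.5      0.010
type 4     19     25.5      1.657
type 5     18     22.5      0.900
type 6     21       30      2.700
Sum = 14.70

14.70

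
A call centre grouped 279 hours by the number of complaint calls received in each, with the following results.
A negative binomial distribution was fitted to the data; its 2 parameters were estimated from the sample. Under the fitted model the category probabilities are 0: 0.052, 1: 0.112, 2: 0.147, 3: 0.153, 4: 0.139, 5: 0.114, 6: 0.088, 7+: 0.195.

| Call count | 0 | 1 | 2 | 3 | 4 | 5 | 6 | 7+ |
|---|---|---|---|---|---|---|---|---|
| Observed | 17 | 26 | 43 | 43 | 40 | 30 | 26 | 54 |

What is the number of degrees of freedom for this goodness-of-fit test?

There are k = 8 categories and 2 parameters estimated from the data, so df = 8 − 1 − 2 = 5.

5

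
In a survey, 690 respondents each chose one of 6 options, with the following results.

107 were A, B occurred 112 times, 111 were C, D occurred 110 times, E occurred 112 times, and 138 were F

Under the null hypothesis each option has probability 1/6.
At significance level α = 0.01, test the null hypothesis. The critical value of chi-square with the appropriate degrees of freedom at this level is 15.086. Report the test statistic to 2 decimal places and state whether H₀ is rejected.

Expected count for each of the 6 categories: 690/6 = 115.
χ² = (107−115)²/115 + (112−115)²/115 + (111−115)²/115 + (110−115)²/115 + (112−115)²/115 + (138−115)²/115
   = 0.557 + 0.078 + 0.139 + 0.217 + 0.078 + 4.600
Sum = 5.67
df = 5. Since 5.67 < 15.086, we do not reject H₀.

5.67; do not reject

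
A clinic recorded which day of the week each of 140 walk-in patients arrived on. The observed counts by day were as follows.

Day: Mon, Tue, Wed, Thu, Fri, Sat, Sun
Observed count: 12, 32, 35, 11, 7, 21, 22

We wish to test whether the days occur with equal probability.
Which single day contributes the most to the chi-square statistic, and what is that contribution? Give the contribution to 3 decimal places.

Wed, 11.250

Expected count for each of the 7 categories: 140/7 = 20.
Mon: (12 − 20)²/20 = 64/20 = 3.2000
Tue: (32 − 20)²/20 = 144/20 = 7.2000
Wed: (35 − 20)²/20 = 225/20 = 11.2500
Thu: (11 − 20)²/20 = 81/20 = 4.0500
Fri: (7 − 20)²/20 = 169/20 = 8.4500
Sat: (21 − 20)²/20 = 1/20 = 0.0500
Sun: (22 − 20)²/20 = 4/20 = 0.2000
The largest term is for Wed: 11.250.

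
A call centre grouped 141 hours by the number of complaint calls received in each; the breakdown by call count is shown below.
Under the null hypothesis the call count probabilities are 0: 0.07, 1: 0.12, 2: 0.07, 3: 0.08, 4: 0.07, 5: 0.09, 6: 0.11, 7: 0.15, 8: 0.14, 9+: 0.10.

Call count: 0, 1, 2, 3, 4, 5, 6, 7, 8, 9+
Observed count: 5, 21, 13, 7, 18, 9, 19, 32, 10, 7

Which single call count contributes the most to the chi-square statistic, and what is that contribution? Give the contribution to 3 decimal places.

Expected counts E_i = n·p_i: 141×0.07 = 9.87, 141×0.12 = 16.92, 141×0.07 = 9.87, 141×0.08 = 11.28, 141×0.07 = 9.87, 141×0.09 = 12.69, 141×0.11 = 15.51, 141×0.15 = 21.15, 141×0.14 = 19.74, 141×0.10 = 14.1.
0: (5 − 9.87)²/9.87 = 23.7169/9.87 = 2.4029
1: (21 − 16.92)²/16.92 = 16.6464/16.92 = 0.9838
2: (13 − 9.87)²/9.87 = 9.7969/9.87 = 0.9926
3: (7 − 11.28)²/11.28 = 18.3184/11.28 = 1.6240
4: (18 − 9.87)²/9.87 = 66.0969/9.87 = 6.6967
5: (9 − 12.69)²/12.69 = 13.6161/12.69 = 1.0730
6: (19 − 15.51)²/15.51 = 12.1801/15.51 = 0.7853
7: (32 − 21.15)²/21.15 = 117.7225/21.15 = 5.5661
8: (10 − 19.74)²/19.74 = 94.8676/19.74 = 4.8059
9+: (7 − 14.1)²/14.1 = 50.41/14.1 = 3.5752
The largest term is for 4: 6.697.

4, 6.697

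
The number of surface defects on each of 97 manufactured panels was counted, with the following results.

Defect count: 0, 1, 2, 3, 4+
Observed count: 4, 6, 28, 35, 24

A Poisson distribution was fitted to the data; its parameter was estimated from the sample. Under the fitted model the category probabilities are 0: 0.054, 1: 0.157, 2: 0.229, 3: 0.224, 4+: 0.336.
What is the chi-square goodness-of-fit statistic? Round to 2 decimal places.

Expected counts E_i = n·p_i: 97×0.054 = 5.238, 97×0.157 = 15.229, 97×0.229 = 22.213, 97×0.224 = 21.728, 97×0.336 = 32.592.
cat         O        E   (O−E)²/E
0           4    5.238      0.293
1           6   15.229      5.593
2          28   22.213      1.508
3          35   21.728      8.107
4+         24   32.592      2.265
Sum = 17.77

17.77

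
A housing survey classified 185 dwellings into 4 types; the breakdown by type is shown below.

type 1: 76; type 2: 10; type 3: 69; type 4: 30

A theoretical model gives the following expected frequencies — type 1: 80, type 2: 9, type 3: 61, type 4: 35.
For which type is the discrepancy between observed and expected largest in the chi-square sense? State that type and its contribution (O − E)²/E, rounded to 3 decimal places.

χ² = (76−80)²/80 + (10−9)²/9 + (69−61)²/61 + (30−35)²/35
   = 0.2000 + 0.1111 + 1.0492 + 0.7143
The largest term is for type 3: 1.049.

type 3, 1.049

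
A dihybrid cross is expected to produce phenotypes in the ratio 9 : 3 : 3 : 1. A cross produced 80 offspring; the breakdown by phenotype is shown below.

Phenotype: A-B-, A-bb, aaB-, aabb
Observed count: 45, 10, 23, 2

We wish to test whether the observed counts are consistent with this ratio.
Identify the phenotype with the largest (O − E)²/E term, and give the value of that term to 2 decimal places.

aaB-, 4.27

Ratio total = 16. Expected counts: 80×9/16 = 45, 80×3/16 = 15, 80×3/16 = 15, 80×1/16 = 5.
cat         O        E   (O−E)²/E
A-B-       45       45      0.000
A-bb       10       15      1.667
aaB-       23       15      4.267
aabb        2        5      1.800
The largest term is for aaB-: 4.27.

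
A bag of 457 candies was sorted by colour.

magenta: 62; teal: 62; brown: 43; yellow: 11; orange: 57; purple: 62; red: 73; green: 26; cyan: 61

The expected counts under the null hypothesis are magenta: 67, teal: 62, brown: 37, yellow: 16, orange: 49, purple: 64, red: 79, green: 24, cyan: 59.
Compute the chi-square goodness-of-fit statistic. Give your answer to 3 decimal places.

χ² = (62−67)²/67 + (62−62)²/62 + (43−37)²/37 + (11−16)²/16 + (57−49)²/49 + (62−64)²/64 + (73−79)²/79 + (26−24)²/24 + (61−59)²/59
   = 0.3731 + 0.0000 + 0.9730 + 1.5625 + 1.3061 + 0.0625 + 0.4557 + 0.1667 + 0.0678
Sum = 4.967

4.967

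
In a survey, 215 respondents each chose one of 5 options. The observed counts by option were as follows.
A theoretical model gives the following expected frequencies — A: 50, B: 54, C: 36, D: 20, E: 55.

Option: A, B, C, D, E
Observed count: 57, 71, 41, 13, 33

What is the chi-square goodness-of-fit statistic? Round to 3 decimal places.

18.276

A: (57 − 50)²/50 = 49/50 = 0.9800
B: (71 − 54)²/54 = 289/54 = 5.3519
C: (41 − 36)²/36 = 25/36 = 0.6944
D: (13 − 20)²/20 = 49/20 = 2.4500
E: (33 − 55)²/55 = 484/55 = 8.8000
Sum = 18.276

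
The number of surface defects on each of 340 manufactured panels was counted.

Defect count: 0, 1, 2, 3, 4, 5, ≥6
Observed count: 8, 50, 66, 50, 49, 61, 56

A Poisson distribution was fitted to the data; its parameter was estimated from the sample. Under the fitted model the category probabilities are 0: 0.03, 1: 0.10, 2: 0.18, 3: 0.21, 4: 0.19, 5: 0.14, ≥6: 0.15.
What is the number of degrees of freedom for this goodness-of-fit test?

5

There are k = 7 categories and 1 parameter estimated from the data, so df = 7 − 1 − 1 = 5.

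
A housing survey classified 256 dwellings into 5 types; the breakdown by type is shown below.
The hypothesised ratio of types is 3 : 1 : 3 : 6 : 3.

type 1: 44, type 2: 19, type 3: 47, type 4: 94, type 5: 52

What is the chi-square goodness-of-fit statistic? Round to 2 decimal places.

1.29

Ratio total = 16. Expected counts: 256×3/16 = 48, 256×1/16 = 16, 256×3/16 = 48, 256×6/16 = 96, 256×3/16 = 48.
χ² = (44−48)²/48 + (19−16)²/16 + (47−48)²/48 + (94−96)²/96 + (52−48)²/48
   = 0.333 + 0.563 + 0.021 + 0.042 + 0.333
Sum = 1.29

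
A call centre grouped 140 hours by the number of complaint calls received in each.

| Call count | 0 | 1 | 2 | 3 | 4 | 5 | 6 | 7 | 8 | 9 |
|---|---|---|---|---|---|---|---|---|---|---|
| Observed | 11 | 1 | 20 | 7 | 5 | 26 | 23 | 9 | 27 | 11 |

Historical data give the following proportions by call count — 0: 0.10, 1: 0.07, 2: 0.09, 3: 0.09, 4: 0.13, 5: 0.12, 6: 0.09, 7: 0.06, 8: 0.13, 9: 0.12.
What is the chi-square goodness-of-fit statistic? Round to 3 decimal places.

Expected counts E_i = n·p_i: 140×0.10 = 14, 140×0.07 = 9.8, 140×0.09 = 12.6, 140×0.09 = 12.6, 140×0.13 = 18.2, 140×0.12 = 16.8, 140×0.09 = 12.6, 140×0.06 = 8.4, 140×0.13 = 18.2, 140×0.12 = 16.8.
χ² = (11−14)²/14 + (1−9.8)²/9.8 + (20−12.6)²/12.6 + (7−12.6)²/12.6 + (5−18.2)²/18.2 + (26−16.8)²/16.8 + (23−12.6)²/12.6 + (9−8.4)²/8.4 + (27−18.2)²/18.2 + (11−16.8)²/16.8
   = 0.6429 + 7.9020 + 4.3460 + 2.4889 + 9.5736 + 5.0381 + 8.5841 + 0.0429 + 4.2549 + 2.0024
Sum = 44.876

44.876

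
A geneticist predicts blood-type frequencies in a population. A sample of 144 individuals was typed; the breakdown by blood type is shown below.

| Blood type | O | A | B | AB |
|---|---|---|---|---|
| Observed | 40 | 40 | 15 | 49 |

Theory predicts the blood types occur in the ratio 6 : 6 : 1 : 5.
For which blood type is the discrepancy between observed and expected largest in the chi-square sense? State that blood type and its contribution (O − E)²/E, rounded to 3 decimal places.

B, 6.125

Ratio total = 18. Expected counts: 144×6/18 = 48, 144×6/18 = 48, 144×1/18 = 8, 144×5/18 = 40.
cat         O        E   (O−E)²/E
O          40       48     1.3333
A          40       48     1.3333
B          15        8     6.1250
AB         49       40     2.0250
The largest term is for B: 6.125.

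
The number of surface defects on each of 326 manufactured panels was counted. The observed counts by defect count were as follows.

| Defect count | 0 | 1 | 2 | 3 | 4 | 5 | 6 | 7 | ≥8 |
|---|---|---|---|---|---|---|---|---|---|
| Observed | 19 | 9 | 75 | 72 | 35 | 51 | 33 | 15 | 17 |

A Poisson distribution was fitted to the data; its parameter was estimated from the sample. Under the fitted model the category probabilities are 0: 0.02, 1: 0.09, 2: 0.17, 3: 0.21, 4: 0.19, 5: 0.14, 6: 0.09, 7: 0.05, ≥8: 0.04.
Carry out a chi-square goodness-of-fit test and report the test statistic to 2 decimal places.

59.20

Expected counts E_i = n·p_i: 326×0.02 = 6.52, 326×0.09 = 29.34, 326×0.17 = 55.42, 326×0.21 = 68.46, 326×0.19 = 61.94, 326×0.14 = 45.64, 326×0.09 = 29.34, 326×0.05 = 16.3, 326×0.04 = 13.04.
0: (19 − 6.52)²/6.52 = 155.7504/6.52 = 23.888
1: (9 − 29.34)²/29.34 = 413.7156/29.34 = 14.101
2: (75 − 55.42)²/55.42 = 383.3764/55.42 = 6.918
3: (72 − 68.46)²/68.46 = 12.5316/68.46 = 0.183
4: (35 − 61.94)²/61.94 = 725.7636/61.94 = 11.717
5: (51 − 45.64)²/45.64 = 28.7296/45.64 = 0.629
6: (33 − 29.34)²/29.34 = 13.3956/29.34 = 0.457
7: (15 − 16.3)²/16.3 = 1.69/16.3 = 0.104
≥8: (17 − 13.04)²/13.04 = 15.6816/13.04 = 1.203
Sum = 59.20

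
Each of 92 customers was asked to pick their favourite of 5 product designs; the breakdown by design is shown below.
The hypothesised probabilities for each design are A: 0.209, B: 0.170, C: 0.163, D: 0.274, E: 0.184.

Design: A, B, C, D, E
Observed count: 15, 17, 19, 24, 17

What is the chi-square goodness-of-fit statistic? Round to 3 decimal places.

2.175

Expected counts E_i = n·p_i: 92×0.209 = 19.228, 92×0.170 = 15.64, 92×0.163 = 14.996, 92×0.274 = 25.208, 92×0.184 = 16.928.
cat         O        E   (O−E)²/E
A          15   19.228     0.9297
B          17    15.64     0.1183
C          19   14.996     1.0691
D          24   25.208     0.0579
E          17   16.928     0.0003
Sum = 2.175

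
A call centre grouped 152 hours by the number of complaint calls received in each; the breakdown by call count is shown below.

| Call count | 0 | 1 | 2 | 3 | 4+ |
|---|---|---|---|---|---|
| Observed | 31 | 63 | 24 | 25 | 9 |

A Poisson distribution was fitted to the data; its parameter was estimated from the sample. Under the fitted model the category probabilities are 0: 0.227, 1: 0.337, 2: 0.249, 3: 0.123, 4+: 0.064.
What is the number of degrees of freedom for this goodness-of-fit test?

There are k = 5 categories and 1 parameter estimated from the data, so df = 5 − 1 − 1 = 3.

3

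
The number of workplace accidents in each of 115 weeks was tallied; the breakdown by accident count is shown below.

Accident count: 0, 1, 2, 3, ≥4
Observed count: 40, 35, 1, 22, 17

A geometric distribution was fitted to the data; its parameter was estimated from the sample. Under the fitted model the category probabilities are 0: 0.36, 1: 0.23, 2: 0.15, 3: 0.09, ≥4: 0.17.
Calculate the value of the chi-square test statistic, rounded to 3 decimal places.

31.565

Expected counts E_i = n·p_i: 115×0.36 = 41.4, 115×0.23 = 26.45, 115×0.15 = 17.25, 115×0.09 = 10.35, 115×0.17 = 19.55.
χ² = (40−41.4)²/41.4 + (35−26.45)²/26.45 + (1−17.25)²/17.25 + (22−10.35)²/10.35 + (17−19.55)²/19.55
   = 0.0473 + 2.7638 + 15.3080 + 13.1133 + 0.3326
Sum = 31.565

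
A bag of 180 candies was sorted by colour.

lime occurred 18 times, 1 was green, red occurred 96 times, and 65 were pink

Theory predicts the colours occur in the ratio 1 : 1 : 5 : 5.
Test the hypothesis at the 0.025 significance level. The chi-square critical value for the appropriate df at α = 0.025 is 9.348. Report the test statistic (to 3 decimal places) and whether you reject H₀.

20.880; reject

Ratio total = 12. Expected counts: 180×1/12 = 15, 180×1/12 = 15, 180×5/12 = 75, 180×5/12 = 75.
χ² = (18−15)²/15 + (1−15)²/15 + (96−75)²/75 + (65−75)²/75
   = 0.6000 + 13.0667 + 5.8800 + 1.3333
Sum = 20.880
df = 3. Since 20.880 > 9.348, we reject H₀.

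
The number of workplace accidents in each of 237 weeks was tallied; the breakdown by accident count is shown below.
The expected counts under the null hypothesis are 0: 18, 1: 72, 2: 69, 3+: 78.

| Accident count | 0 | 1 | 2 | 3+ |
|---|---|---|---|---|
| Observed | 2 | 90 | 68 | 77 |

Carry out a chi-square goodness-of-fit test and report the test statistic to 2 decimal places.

18.75

0: (2 − 18)²/18 = 256/18 = 14.222
1: (90 − 72)²/72 = 324/72 = 4.500
2: (68 − 69)²/69 = 1/69 = 0.014
3+: (77 − 78)²/78 = 1/78 = 0.013
Sum = 18.75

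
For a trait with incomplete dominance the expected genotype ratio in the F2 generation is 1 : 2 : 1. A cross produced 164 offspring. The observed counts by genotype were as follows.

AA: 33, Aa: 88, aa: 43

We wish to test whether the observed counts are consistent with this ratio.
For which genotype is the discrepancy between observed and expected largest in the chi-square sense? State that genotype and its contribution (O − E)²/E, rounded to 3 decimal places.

Ratio total = 4. Expected counts: 164×1/4 = 41, 164×2/4 = 82, 164×1/4 = 41.
χ² = (33−41)²/41 + (88−82)²/82 + (43−41)²/41
   = 1.5610 + 0.4390 + 0.0976
The largest term is for AA: 1.561.

AA, 1.561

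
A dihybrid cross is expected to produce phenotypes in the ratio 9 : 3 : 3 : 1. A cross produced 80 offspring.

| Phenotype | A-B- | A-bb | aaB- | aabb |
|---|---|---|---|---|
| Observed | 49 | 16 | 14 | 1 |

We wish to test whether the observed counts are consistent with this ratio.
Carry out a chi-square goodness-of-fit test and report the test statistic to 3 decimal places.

3.689

Ratio total = 16. Expected counts: 80×9/16 = 45, 80×3/16 = 15, 80×3/16 = 15, 80×1/16 = 5.
cat         O        E   (O−E)²/E
A-B-       49       45     0.3556
A-bb       16       15     0.0667
aaB-       14       15     0.0667
aabb        1        5     3.2000
Sum = 3.689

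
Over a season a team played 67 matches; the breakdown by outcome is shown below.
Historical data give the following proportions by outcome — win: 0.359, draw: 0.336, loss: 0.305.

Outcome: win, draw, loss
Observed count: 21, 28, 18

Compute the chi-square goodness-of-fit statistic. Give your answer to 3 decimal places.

2.016

Expected counts E_i = n·p_i: 67×0.359 = 24.053, 67×0.336 = 22.512, 67×0.305 = 20.435.
cat         O        E   (O−E)²/E
win        21   24.053     0.3875
draw       28   22.512     1.3379
loss       18   20.435     0.2902
Sum = 2.016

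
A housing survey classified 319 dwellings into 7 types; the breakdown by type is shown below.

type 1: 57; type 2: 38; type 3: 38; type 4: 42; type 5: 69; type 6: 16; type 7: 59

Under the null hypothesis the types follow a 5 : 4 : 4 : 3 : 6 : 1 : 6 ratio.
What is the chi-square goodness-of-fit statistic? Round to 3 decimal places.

Ratio total = 29. Expected counts: 319×5/29 = 55, 319×4/29 = 44, 319×4/29 = 44, 319×3/29 = 33, 319×6/29 = 66, 319×1/29 = 11, 319×6/29 = 66.
χ² = (57−55)²/55 + (38−44)²/44 + (38−44)²/44 + (42−33)²/33 + (69−66)²/66 + (16−11)²/11 + (59−66)²/66
   = 0.0727 + 0.8182 + 0.8182 + 2.4545 + 0.1364 + 2.2727 + 0.7424
Sum = 7.315

7.315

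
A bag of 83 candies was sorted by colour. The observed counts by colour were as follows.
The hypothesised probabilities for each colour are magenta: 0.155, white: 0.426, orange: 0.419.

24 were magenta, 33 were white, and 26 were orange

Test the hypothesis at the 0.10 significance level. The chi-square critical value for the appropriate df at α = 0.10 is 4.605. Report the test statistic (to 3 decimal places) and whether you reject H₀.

Expected counts E_i = n·p_i: 83×0.155 = 12.865, 83×0.426 = 35.358, 83×0.419 = 34.777.
cat          O        E   (O−E)²/E
magenta     24   12.865     9.6376
white       33   35.358     0.1573
orange      26   34.777     2.2151
Sum = 12.010
df = 2. Since 12.010 > 4.605, we reject H₀.

12.010; reject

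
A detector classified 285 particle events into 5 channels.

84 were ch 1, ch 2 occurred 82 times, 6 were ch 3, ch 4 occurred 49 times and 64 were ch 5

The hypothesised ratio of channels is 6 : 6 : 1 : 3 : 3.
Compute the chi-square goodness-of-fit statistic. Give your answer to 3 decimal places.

14.889

Ratio total = 19. Expected counts: 285×6/19 = 90, 285×6/19 = 90, 285×1/19 = 15, 285×3/19 = 45, 285×3/19 = 45.
cat         O        E   (O−E)²/E
ch 1       84       90     0.4000
ch 2       82       90     0.7111
ch 3        6       15     5.4000
ch 4       49       45     0.3556
ch 5       64       45     8.0222
Sum = 14.889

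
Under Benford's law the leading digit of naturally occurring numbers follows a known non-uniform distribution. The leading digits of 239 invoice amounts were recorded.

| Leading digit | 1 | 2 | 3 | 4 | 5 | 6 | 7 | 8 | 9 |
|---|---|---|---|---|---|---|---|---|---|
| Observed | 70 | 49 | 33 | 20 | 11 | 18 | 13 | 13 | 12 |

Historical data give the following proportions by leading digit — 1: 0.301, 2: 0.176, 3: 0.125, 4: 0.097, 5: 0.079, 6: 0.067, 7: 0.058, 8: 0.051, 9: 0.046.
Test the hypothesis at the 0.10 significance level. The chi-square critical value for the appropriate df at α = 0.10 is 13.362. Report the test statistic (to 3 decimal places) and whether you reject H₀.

5.696; do not reject

Expected counts E_i = n·p_i: 239×0.301 = 71.939, 239×0.176 = 42.064, 239×0.125 = 29.875, 239×0.097 = 23.183, 239×0.079 = 18.881, 239×0.067 = 16.013, 239×0.058 = 13.862, 239×0.051 = 12.189, 239×0.046 = 10.994.
1: (70 − 71.939)²/71.939 = 3.759721/71.939 = 0.0523
2: (49 − 42.064)²/42.064 = 48.108096/42.064 = 1.1437
3: (33 − 29.875)²/29.875 = 9.765625/29.875 = 0.3269
4: (20 − 23.183)²/23.183 = 10.131489/23.183 = 0.4370
5: (11 − 18.881)²/18.881 = 62.110161/18.881 = 3.2896
6: (18 − 16.013)²/16.013 = 3.948169/16.013 = 0.2466
7: (13 − 13.862)²/13.862 = 0.743044/13.862 = 0.0536
8: (13 − 12.189)²/12.189 = 0.657721/12.189 = 0.0540
9: (12 − 10.994)²/10.994 = 1.012036/10.994 = 0.0921
Sum = 5.696
df = 8. Since 5.696 < 13.362, we do not reject H₀.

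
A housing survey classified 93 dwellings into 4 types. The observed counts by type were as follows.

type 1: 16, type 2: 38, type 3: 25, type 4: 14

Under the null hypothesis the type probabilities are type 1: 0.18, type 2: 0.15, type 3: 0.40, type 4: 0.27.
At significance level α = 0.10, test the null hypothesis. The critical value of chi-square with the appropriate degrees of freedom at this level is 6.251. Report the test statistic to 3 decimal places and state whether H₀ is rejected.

50.412; reject

Expected counts E_i = n·p_i: 93×0.18 = 16.74, 93×0.15 = 13.95, 93×0.40 = 37.2, 93×0.27 = 25.11.
type 1: (16 − 16.74)²/16.74 = 0.5476/16.74 = 0.0327
type 2: (38 − 13.95)²/13.95 = 578.4025/13.95 = 41.4625
type 3: (25 − 37.2)²/37.2 = 148.84/37.2 = 4.0011
type 4: (14 − 25.11)²/25.11 = 123.4321/25.11 = 4.9157
Sum = 50.412
df = 3. Since 50.412 > 6.251, we reject H₀.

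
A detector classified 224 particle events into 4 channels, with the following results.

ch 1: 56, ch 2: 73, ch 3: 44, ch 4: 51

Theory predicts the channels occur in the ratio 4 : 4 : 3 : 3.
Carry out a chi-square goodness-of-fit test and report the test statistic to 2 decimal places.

2.79

Ratio total = 14. Expected counts: 224×4/14 = 64, 224×4/14 = 64, 224×3/14 = 48, 224×3/14 = 48.
ch 1: (56 − 64)²/64 = 64/64 = 1.000
ch 2: (73 − 64)²/64 = 81/64 = 1.266
ch 3: (44 − 48)²/48 = 16/48 = 0.333
ch 4: (51 − 48)²/48 = 9/48 = 0.188
Sum = 2.79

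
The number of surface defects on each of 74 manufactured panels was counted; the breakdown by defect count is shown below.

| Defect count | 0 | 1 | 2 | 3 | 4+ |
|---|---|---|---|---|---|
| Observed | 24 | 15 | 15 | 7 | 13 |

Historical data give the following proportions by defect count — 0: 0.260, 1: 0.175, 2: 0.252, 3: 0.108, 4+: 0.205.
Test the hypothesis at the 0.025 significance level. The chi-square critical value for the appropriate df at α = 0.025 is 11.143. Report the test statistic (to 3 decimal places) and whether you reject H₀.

Expected counts E_i = n·p_i: 74×0.260 = 19.24, 74×0.175 = 12.95, 74×0.252 = 18.648, 74×0.108 = 7.992, 74×0.205 = 15.17.
χ² = (24−19.24)²/19.24 + (15−12.95)²/12.95 + (15−18.648)²/18.648 + (7−7.992)²/7.992 + (13−15.17)²/15.17
   = 1.1776 + 0.3245 + 0.7136 + 0.1231 + 0.3104
Sum = 2.649
df = 4. Since 2.649 < 11.143, we do not reject H₀.

2.649; do not reject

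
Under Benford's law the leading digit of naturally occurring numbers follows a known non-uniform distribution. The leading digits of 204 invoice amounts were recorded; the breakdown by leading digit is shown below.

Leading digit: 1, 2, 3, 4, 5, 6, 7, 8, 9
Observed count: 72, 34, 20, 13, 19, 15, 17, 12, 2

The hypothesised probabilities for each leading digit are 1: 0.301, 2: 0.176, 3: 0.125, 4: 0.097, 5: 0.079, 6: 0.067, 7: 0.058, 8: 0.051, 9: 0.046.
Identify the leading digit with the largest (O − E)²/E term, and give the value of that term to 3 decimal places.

9, 5.810

Expected counts E_i = n·p_i: 204×0.301 = 61.404, 204×0.176 = 35.904, 204×0.125 = 25.5, 204×0.097 = 19.788, 204×0.079 = 16.116, 204×0.067 = 13.668, 204×0.058 = 11.832, 204×0.051 = 10.404, 204×0.046 = 9.384.
cat         O        E   (O−E)²/E
1          72   61.404     1.8285
2          34   35.904     0.1010
3          20     25.5     1.1863
4          13   19.788     2.3285
5          19   16.116     0.5161
6          15   13.668     0.1298
7          17   11.832     2.2573
8          12   10.404     0.2448
9           2    9.384     5.8103
The largest term is for 9: 5.810.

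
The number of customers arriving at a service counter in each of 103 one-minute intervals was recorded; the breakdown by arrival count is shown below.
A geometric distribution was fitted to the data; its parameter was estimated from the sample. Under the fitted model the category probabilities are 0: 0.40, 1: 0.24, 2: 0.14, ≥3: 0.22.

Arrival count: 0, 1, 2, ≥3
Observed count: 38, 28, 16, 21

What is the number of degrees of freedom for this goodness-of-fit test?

2

There are k = 4 categories and 1 parameter estimated from the data, so df = 4 − 1 − 1 = 2.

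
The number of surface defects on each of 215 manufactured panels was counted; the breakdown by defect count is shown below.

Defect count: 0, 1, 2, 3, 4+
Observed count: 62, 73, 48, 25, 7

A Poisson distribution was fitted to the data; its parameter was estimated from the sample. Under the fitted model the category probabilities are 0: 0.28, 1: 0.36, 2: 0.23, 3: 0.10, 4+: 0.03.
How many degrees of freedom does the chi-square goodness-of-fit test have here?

3

There are k = 5 categories and 1 parameter estimated from the data, so df = 5 − 1 − 1 = 3.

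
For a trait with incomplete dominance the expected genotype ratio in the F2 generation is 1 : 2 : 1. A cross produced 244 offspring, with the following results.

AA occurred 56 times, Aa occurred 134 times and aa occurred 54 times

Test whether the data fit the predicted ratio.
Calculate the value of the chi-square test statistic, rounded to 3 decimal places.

Ratio total = 4. Expected counts: 244×1/4 = 61, 244×2/4 = 122, 244×1/4 = 61.
χ² = (56−61)²/61 + (134−122)²/122 + (54−61)²/61
   = 0.4098 + 1.1803 + 0.8033
Sum = 2.393

2.393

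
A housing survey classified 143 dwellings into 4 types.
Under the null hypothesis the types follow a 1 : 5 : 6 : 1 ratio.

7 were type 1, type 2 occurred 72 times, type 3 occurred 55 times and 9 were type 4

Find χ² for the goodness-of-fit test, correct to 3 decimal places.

Ratio total = 13. Expected counts: 143×1/13 = 11, 143×5/13 = 55, 143×6/13 = 66, 143×1/13 = 11.
χ² = (7−11)²/11 + (72−55)²/55 + (55−66)²/66 + (9−11)²/11
   = 1.4545 + 5.2545 + 1.8333 + 0.3636
Sum = 8.906

8.906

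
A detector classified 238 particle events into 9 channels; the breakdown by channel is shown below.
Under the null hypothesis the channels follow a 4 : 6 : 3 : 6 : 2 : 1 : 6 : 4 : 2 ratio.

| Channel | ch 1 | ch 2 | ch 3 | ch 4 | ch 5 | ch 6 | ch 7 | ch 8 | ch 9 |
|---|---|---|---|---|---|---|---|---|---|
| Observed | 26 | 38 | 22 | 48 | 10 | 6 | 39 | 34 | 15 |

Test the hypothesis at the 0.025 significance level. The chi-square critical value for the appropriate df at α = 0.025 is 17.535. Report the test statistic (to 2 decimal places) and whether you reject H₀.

Ratio total = 34. Expected counts: 238×4/34 = 28, 238×6/34 = 42, 238×3/34 = 21, 238×6/34 = 42, 238×2/34 = 14, 238×1/34 = 7, 238×6/34 = 42, 238×4/34 = 28, 238×2/34 = 14.
χ² = (26−28)²/28 + (38−42)²/42 + (22−21)²/21 + (48−42)²/42 + (10−14)²/14 + (6−7)²/7 + (39−42)²/42 + (34−28)²/28 + (15−14)²/14
   = 0.143 + 0.381 + 0.048 + 0.857 + 1.143 + 0.143 + 0.214 + 1.286 + 0.071
Sum = 4.29
df = 8. Since 4.29 < 17.535, we do not reject H₀.

4.29; do not reject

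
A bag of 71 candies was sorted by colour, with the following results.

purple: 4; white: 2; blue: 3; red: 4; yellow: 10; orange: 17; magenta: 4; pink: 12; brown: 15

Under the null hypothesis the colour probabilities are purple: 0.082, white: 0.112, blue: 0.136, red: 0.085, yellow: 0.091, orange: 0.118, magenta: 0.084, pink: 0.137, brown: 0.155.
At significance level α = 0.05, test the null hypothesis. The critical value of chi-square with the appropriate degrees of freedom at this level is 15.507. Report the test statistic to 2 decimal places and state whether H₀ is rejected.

23.74; reject

Expected counts E_i = n·p_i: 71×0.082 = 5.822, 71×0.112 = 7.952, 71×0.136 = 9.656, 71×0.085 = 6.035, 71×0.091 = 6.461, 71×0.118 = 8.378, 71×0.084 = 5.964, 71×0.137 = 9.727, 71×0.155 = 11.005.
cat          O        E   (O−E)²/E
purple       4    5.822      0.570
white        2    7.952      4.455
blue         3    9.656      4.588
red          4    6.035      0.686
yellow      10    6.461      1.938
orange      17    8.378      8.873
magenta      4    5.964      0.647
pink        12    9.727      0.531
brown       15   11.005      1.450
Sum = 23.74
df = 8. Since 23.74 > 15.507, we reject H₀.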